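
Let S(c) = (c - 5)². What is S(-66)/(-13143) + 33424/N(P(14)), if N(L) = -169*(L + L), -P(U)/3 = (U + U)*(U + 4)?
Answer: -3424586/10764117 ≈ -0.31815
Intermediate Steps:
S(c) = (-5 + c)²
P(U) = -6*U*(4 + U) (P(U) = -3*(U + U)*(U + 4) = -3*2*U*(4 + U) = -6*U*(4 + U))
N(L) = -338*L
S(-66)/(-13143) + 33424/N(P(14)) = (-5 - 66)²/(-13143) + 33424/((-(-2028)*14*(4 + 14))) = (-71)²*(-1/13143) + 33424/((-(-2028)*14*18)) = 5041*(-1/13143) + 33424/((-338*(-1512))) = -5041/13143 + 33424/511056 = -5041/13143 + 33424*(1/511056) = -5041/13143 + 2089/31941 = -3424586/10764117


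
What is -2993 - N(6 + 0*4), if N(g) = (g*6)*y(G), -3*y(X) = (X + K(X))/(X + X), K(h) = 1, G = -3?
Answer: -2989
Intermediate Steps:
y(X) = -(1 + X)/(6*X) (y(X) = -(X + 1)/(3*(X + X)) = -(1 + X)/(3*(2*X)) = -(1 + X)*1/(2*X)/3 = -(1 + X)/(6*X))
N(g) = -2*g/3 (N(g) = (g*6)*((⅙)*(-1 - 1*(-3))/(-3)) = (6*g)*((⅙)*(-⅓)*(-1 + 3)) = (6*g)*((⅙)*(-⅓)*2) = (6*g)*(-⅑) = -2*g/3)
-2993 - N(6 + 0*4) = -2993 - (-2)*(6 + 0*4)/3 = -2993 - (-2)*(6 + 0)/3 = -2993 - (-2)*6/3 = -2993 - 1*(-4) = -2993 + 4 = -2989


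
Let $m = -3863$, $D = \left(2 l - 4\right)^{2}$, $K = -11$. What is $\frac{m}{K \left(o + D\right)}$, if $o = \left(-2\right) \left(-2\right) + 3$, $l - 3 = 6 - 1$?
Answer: $\frac{3863}{1661} \approx 2.3257$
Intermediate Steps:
$l = 8$ ($l = 3 + \left(6 - 1\right) = 3 + 5 = 8$)
$D = 144$ ($D = \left(2 \cdot 8 - 4\right)^{2} = \left(16 - 4\right)^{2} = 12^{2} = 144$)
$o = 7$ ($o = 4 + 3 = 7$)
$\frac{m}{K \left(o + D\right)} = - \frac{3863}{\left(-11\right) \left(7 + 144\right)} = - \frac{3863}{\left(-11\right) 151} = - \frac{3863}{-1661} = \left(-3863\right) \left(- \frac{1}{1661}\right) = \frac{3863}{1661}$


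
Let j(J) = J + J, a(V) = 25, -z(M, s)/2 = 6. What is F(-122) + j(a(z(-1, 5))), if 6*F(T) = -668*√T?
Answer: 50 - 334*I*√122/3 ≈ 50.0 - 1229.7*I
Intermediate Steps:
z(M, s) = -12 (z(M, s) = -2*6 = -12)
F(T) = -334*√T/3 (F(T) = (-668*√T)/6 = -334*√T/3)
j(J) = 2*J
F(-122) + j(a(z(-1, 5))) = -334*I*√122/3 + 2*25 = -334*I*√122/3 + 50 = 50 - 334*I*√122/3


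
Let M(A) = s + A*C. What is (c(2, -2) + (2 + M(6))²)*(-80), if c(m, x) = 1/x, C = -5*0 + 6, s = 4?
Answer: -141080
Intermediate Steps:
C = 6 (C = 0 + 6 = 6)
M(A) = 4 + 6*A (M(A) = 4 + A*6 = 4 + 6*A)
(c(2, -2) + (2 + M(6))²)*(-80) = (1/(-2) + (2 + (4 + 6*6))²)*(-80) = (-½ + (2 + (4 + 36))²)*(-80) = (-½ + (2 + 40)²)*(-80) = (-½ + 42²)*(-80) = (-½ + 1764)*(-80) = (3527/2)*(-80) = -141080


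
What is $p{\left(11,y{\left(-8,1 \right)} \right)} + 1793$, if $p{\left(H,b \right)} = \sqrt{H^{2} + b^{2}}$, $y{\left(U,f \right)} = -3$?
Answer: $1793 + \sqrt{130} \approx 1804.4$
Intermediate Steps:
$p{\left(11,y{\left(-8,1 \right)} \right)} + 1793 = \sqrt{11^{2} + \left(-3\right)^{2}} + 1793 = \sqrt{121 + 9} + 1793 = \sqrt{130} + 1793 = 1793 + \sqrt{130}$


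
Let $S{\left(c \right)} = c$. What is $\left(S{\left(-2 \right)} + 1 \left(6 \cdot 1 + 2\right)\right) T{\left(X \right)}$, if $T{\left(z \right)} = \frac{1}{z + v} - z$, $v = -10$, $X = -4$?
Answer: $\frac{165}{7} \approx 23.571$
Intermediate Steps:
$T{\left(z \right)} = \frac{1}{-10 + z} - z$ ($T{\left(z \right)} = \frac{1}{z - 10} - z = \frac{1}{-10 + z} - z$)
$\left(S{\left(-2 \right)} + 1 \left(6 \cdot 1 + 2\right)\right) T{\left(X \right)} = \left(-2 + 1 \left(6 \cdot 1 + 2\right)\right) \frac{1 - \left(-4\right)^{2} + 10 \left(-4\right)}{-10 - 4} = \left(-2 + 1 \left(6 + 2\right)\right) \frac{1 - 16 - 40}{-14} = \left(-2 + 1 \cdot 8\right) \left(- \frac{1 - 16 - 40}{14}\right) = \left(-2 + 8\right) \left(\left(- \frac{1}{14}\right) \left(-55\right)\right) = 6 \cdot \frac{55}{14} = \frac{165}{7}$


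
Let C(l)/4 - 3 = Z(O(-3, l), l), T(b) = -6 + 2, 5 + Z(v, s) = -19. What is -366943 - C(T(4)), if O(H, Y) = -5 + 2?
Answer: -366859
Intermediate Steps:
O(H, Y) = -3
Z(v, s) = -24 (Z(v, s) = -5 - 19 = -24)
T(b) = -4
C(l) = -84 (C(l) = 12 + 4*(-24) = 12 - 96 = -84)
-366943 - C(T(4)) = -366943 - 1*(-84) = -366943 + 84 = -366859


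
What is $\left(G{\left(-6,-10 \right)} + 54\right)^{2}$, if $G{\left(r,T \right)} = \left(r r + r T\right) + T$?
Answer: $19600$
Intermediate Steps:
$G{\left(r,T \right)} = T + r^{2} + T r$ ($G{\left(r,T \right)} = \left(r^{2} + T r\right) + T = T + r^{2} + T r$)
$\left(G{\left(-6,-10 \right)} + 54\right)^{2} = \left(\left(-10 + \left(-6\right)^{2} - -60\right) + 54\right)^{2} = \left(\left(-10 + 36 + 60\right) + 54\right)^{2} = \left(86 + 54\right)^{2} = 140^{2} = 19600$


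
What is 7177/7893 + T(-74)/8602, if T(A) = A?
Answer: 30576236/33947793 ≈ 0.90068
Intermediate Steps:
7177/7893 + T(-74)/8602 = 7177/7893 - 74/8602 = 7177*(1/7893) - 74*1/8602 = 7177/7893 - 37/4301 = 30576236/33947793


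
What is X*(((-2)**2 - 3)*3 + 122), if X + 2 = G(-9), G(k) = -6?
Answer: -1000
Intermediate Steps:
X = -8 (X = -2 - 6 = -8)
X*(((-2)**2 - 3)*3 + 122) = -8*(((-2)**2 - 3)*3 + 122) = -8*((4 - 3)*3 + 122) = -8*(1*3 + 122) = -8*(3 + 122) = -8*125 = -1000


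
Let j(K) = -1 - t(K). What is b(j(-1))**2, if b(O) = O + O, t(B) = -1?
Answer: 0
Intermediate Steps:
j(K) = 0 (j(K) = -1 - 1*(-1) = -1 + 1 = 0)
b(O) = 2*O
b(j(-1))**2 = (2*0)**2 = 0**2 = 0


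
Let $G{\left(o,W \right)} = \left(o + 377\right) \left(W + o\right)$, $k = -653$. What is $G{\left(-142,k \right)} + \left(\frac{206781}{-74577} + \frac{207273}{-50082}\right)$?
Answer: $- \frac{77534523176957}{414996146} \approx -1.8683 \cdot 10^{5}$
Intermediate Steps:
$G{\left(o,W \right)} = \left(377 + o\right) \left(W + o\right)$
$G{\left(-142,k \right)} + \left(\frac{206781}{-74577} + \frac{207273}{-50082}\right) = \left(\left(-142\right)^{2} + 377 \left(-653\right) + 377 \left(-142\right) - -92726\right) + \left(\frac{206781}{-74577} + \frac{207273}{-50082}\right) = \left(20164 - 246181 - 53534 + 92726\right) + \left(206781 \left(- \frac{1}{74577}\right) + 207273 \left(- \frac{1}{50082}\right)\right) = -186825 - \frac{2868200507}{414996146} = - \frac{77534523176957}{414996146}$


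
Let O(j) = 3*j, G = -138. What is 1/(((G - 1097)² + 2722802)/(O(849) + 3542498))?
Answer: 506435/606861 ≈ 0.83452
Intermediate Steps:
1/(((G - 1097)² + 2722802)/(O(849) + 3542498)) = 1/(((-138 - 1097)² + 2722802)/(3*849 + 3542498)) = 1/(((-1235)² + 2722802)/(2547 + 3542498)) = 1/((1525225 + 2722802)/3545045) = 1/(4248027*(1/3545045)) = 1/(606861/506435) = 506435/606861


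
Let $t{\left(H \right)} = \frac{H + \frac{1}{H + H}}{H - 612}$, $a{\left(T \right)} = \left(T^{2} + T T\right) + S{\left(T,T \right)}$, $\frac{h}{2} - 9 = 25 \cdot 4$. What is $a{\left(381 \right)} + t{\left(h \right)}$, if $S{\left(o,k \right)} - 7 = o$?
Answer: $\frac{49939231591}{171784} \approx 2.9071 \cdot 10^{5}$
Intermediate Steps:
$S{\left(o,k \right)} = 7 + o$
$h = 218$ ($h = 18 + 2 \cdot 25 \cdot 4 = 18 + 2 \cdot 100 = 18 + 200 = 218$)
$a{\left(T \right)} = 7 + T + 2 T^{2}$ ($a{\left(T \right)} = \left(T^{2} + T T\right) + \left(7 + T\right) = \left(T^{2} + T^{2}\right) + \left(7 + T\right) = 2 T^{2} + \left(7 + T\right) = 7 + T + 2 T^{2}$)
$t{\left(H \right)} = \frac{H + \frac{1}{2 H}}{-612 + H}$
$a{\left(381 \right)} + t{\left(h \right)} = \left(7 + 381 + 2 \cdot 381^{2}\right) + \frac{\frac{1}{2} + 218^{2}}{218 \left(-612 + 218\right)} = \left(7 + 381 + 2 \cdot 145161\right) + \frac{\frac{1}{2} + 47524}{218 \left(-394\right)} = \left(7 + 381 + 290322\right) + \frac{1}{218} \left(- \frac{1}{394}\right) \frac{95049}{2} = 290710 - \frac{95049}{171784} = \frac{49939231591}{171784}$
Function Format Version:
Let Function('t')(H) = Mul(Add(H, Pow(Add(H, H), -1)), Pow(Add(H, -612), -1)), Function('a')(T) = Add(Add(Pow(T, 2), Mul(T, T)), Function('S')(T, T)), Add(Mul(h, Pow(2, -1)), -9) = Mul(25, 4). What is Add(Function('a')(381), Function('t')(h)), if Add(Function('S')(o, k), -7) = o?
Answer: Rational(49939231591, 171784) ≈ 2.9071e+5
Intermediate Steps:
Function('S')(o, k) = Add(7, o)
h = 218 (h = Add(18, Mul(2, Mul(25, 4))) = Add(18, Mul(2, 100)) = Add(18, 200) = 218)
Function('a')(T) = Add(7, T, Mul(2, Pow(T, 2))) (Function('a')(T) = Add(Add(Pow(T, 2), Mul(T, T)), Add(7, T)) = Add(Add(Pow(T, 2), Pow(T, 2)), Add(7, T)) = Add(Mul(2, Pow(T, 2)), Add(7, T)) = Add(7, T, Mul(2, Pow(T, 2))))
Function('t')(H) = Mul(Pow(Add(-612, H), -1), Add(H, Mul(Rational(1, 2), Pow(H, -1)))) (Function('t')(H) = Mul(Add(H, Pow(Mul(2, H), -1)), Pow(Add(-612, H), -1)) = Mul(Add(H, Mul(Rational(1, 2), Pow(H, -1))), Pow(Add(-612, H), -1)) = Mul(Pow(Add(-612, H), -1), Add(H, Mul(Rational(1, 2), Pow(H, -1)))))
Add(Function('a')(381), Function('t')(h)) = Add(Add(7, 381, Mul(2, Pow(381, 2))), Mul(Pow(218, -1), Pow(Add(-612, 218), -1), Add(Rational(1, 2), Pow(218, 2)))) = Add(Add(7, 381, Mul(2, 145161)), Mul(Rational(1, 218), Pow(-394, -1), Add(Rational(1, 2), 47524))) = Add(Add(7, 381, 290322), Mul(Rational(1, 218), Rational(-1, 394), Rational(95049, 2))) = Add(290710, Rational(-95049, 171784)) = Rational(49939231591, 171784)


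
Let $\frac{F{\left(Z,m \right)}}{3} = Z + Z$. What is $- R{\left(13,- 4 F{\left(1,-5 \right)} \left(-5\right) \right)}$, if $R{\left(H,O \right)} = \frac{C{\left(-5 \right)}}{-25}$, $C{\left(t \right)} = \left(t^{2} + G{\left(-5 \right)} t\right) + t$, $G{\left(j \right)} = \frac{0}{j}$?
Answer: $\frac{4}{5} \approx 0.8$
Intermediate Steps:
$G{\left(j \right)} = 0$
$F{\left(Z,m \right)} = 6 Z$ ($F{\left(Z,m \right)} = 3 \left(Z + Z\right) = 3 \cdot 2 Z = 6 Z$)
$C{\left(t \right)} = t + t^{2}$ ($C{\left(t \right)} = \left(t^{2} + 0 t\right) + t = \left(t^{2} + 0\right) + t = t^{2} + t = t + t^{2}$)
$R{\left(H,O \right)} = - \frac{4}{5}$ ($R{\left(H,O \right)} = \frac{\left(-5\right) \left(1 - 5\right)}{-25} = \left(-5\right) \left(-4\right) \left(- \frac{1}{25}\right) = 20 \left(- \frac{1}{25}\right) = - \frac{4}{5}$)
$- R{\left(13,- 4 F{\left(1,-5 \right)} \left(-5\right) \right)} = \left(-1\right) \left(- \frac{4}{5}\right) = \frac{4}{5}$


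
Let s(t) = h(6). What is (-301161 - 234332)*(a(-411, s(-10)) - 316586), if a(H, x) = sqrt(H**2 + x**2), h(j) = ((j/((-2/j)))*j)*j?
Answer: 169529586898 - 8032395*sqrt(2617) ≈ 1.6912e+11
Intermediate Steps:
h(j) = -j**4/2 (h(j) = ((j*(-j/2))*j)*j = ((-j**2/2)*j)*j = (-j**3/2)*j = -j**4/2)
s(t) = -648 (s(t) = -1/2*6**4 = -1/2*1296 = -648)
(-301161 - 234332)*(a(-411, s(-10)) - 316586) = (-301161 - 234332)*(sqrt((-411)**2 + (-648)**2) - 316586) = -535493*(sqrt(168921 + 419904) - 316586) = -535493*(sqrt(588825) - 316586) = -535493*(15*sqrt(2617) - 316586) = -535493*(-316586 + 15*sqrt(2617)) = 169529586898 - 8032395*sqrt(2617)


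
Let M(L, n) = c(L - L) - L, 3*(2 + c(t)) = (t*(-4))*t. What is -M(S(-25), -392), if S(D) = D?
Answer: -23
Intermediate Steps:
c(t) = -2 - 4*t²/3 (c(t) = -2 + ((t*(-4))*t)/3 = -2 + ((-4*t)*t)/3 = -2 + (-4*t²)/3 = -2 - 4*t²/3)
M(L, n) = -2 - L (M(L, n) = (-2 - 4*(L - L)²/3) - L = (-2 - 4/3*0²) - L = (-2 - 4/3*0) - L = (-2 + 0) - L = -2 - L)
-M(S(-25), -392) = -(-2 - 1*(-25)) = -(-2 + 25) = -1*23 = -23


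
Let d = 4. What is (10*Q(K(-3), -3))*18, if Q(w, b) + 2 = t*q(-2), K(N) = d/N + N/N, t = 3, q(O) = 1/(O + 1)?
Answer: -900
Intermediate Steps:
q(O) = 1/(1 + O)
K(N) = 1 + 4/N (K(N) = 4/N + N/N = 4/N + 1 = 1 + 4/N)
Q(w, b) = -5 (Q(w, b) = -2 + 3/(1 - 2) = -2 + 3/(-1) = -2 + 3*(-1) = -2 - 3 = -5)
(10*Q(K(-3), -3))*18 = (10*(-5))*18 = -50*18 = -900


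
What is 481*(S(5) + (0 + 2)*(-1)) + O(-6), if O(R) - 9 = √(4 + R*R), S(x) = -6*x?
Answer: -15383 + 2*√10 ≈ -15377.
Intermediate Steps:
O(R) = 9 + √(4 + R²) (O(R) = 9 + √(4 + R*R) = 9 + √(4 + R²))
481*(S(5) + (0 + 2)*(-1)) + O(-6) = 481*(-6*5 + (0 + 2)*(-1)) + (9 + √(4 + (-6)²)) = 481*(-30 + 2*(-1)) + (9 + √(4 + 36)) = 481*(-30 - 2) + (9 + √40) = 481*(-32) + (9 + 2*√10) = -15392 + (9 + 2*√10) = -15383 + 2*√10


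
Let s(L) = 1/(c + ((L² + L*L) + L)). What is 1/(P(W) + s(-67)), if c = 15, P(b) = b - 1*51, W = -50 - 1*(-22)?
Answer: -8926/705153 ≈ -0.012658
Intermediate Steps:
W = -28 (W = -50 + 22 = -28)
P(b) = -51 + b (P(b) = b - 51 = -51 + b)
s(L) = 1/(15 + L + 2*L²) (s(L) = 1/(15 + ((L² + L*L) + L)) = 1/(15 + ((L² + L²) + L)) = 1/(15 + (2*L² + L)) = 1/(15 + (L + 2*L²)) = 1/(15 + L + 2*L²))
1/(P(W) + s(-67)) = 1/((-51 - 28) + 1/(15 - 67 + 2*(-67)²)) = 1/(-79 + 1/(15 - 67 + 2*4489)) = 1/(-79 + 1/(15 - 67 + 8978)) = 1/(-79 + 1/8926) = 1/(-705153/8926) = -8926/705153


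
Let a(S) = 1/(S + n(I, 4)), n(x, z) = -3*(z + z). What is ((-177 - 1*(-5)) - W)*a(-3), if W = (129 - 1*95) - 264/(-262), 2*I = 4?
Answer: 27118/3537 ≈ 7.6669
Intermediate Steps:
I = 2 (I = (½)*4 = 2)
n(x, z) = -6*z
a(S) = 1/(-24 + S) (a(S) = 1/(S - 6*4) = 1/(S - 24) = 1/(-24 + S))
W = 4586/131 (W = (129 - 95) - 264*(-1/262) = 34 + 132/131 = 4586/131 ≈ 35.008)
((-177 - 1*(-5)) - W)*a(-3) = ((-177 - 1*(-5)) - 1*4586/131)/(-24 - 3) = ((-177 + 5) - 4586/131)/(-27) = (-172 - 4586/131)*(-1/27) = -27118/131*(-1/27) = 27118/3537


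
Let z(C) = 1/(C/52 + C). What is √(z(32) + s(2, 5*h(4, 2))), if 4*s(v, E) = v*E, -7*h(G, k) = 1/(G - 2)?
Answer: I*√325738/1484 ≈ 0.38459*I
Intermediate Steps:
z(C) = 52/(53*C) (z(C) = 1/(C*(1/52) + C) = 1/(C/52 + C) = 1/(53*C/52) = 52/(53*C))
h(G, k) = -1/(7*(-2 + G)) (h(G, k) = -1/(7*(G - 2)) = -1/(7*(-2 + G)))
s(v, E) = E*v/4 (s(v, E) = (v*E)/4 = (E*v)/4 = E*v/4)
√(z(32) + s(2, 5*h(4, 2))) = √((52/53)/32 + (¼)*(5*(-1/(-14 + 7*4)))*2) = √((52/53)*(1/32) + (¼)*(5*(-1/(-14 + 28)))*2) = √(13/424 + (¼)*(5*(-1/14))*2) = √(13/424 + (¼)*(-5/14)*2) = √(13/424 - 5/28) = √(-439/2968) = I*√325738/1484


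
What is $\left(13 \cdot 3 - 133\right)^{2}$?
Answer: $8836$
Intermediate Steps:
$\left(13 \cdot 3 - 133\right)^{2} = \left(39 - 133\right)^{2} = \left(-94\right)^{2} = 8836$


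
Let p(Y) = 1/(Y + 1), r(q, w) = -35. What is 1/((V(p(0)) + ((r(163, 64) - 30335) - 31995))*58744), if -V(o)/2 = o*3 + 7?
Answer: -1/3664744440 ≈ -2.7287e-10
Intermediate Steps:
p(Y) = 1/(1 + Y)
V(o) = -14 - 6*o (V(o) = -2*(o*3 + 7) = -2*(3*o + 7) = -2*(7 + 3*o) = -14 - 6*o)
1/((V(p(0)) + ((r(163, 64) - 30335) - 31995))*58744) = 1/((-14 - 6/(1 + 0)) + ((-35 - 30335) - 31995)*58744) = (1/58744)/((-14 - 6/1) + (-30370 - 31995)) = (1/58744)/((-14 - 6*1) - 62365) = (1/58744)/((-14 - 6) - 62365) = (1/58744)/(-20 - 62365) = (1/58744)/(-62385) = -1/62385*1/58744 = -1/3664744440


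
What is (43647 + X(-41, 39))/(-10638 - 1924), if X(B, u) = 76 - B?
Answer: -21882/6281 ≈ -3.4838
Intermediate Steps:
(43647 + X(-41, 39))/(-10638 - 1924) = (43647 + (76 - 1*(-41)))/(-10638 - 1924) = (43647 + (76 + 41))/(-12562) = (43647 + 117)*(-1/12562) = 43764*(-1/12562) = -21882/6281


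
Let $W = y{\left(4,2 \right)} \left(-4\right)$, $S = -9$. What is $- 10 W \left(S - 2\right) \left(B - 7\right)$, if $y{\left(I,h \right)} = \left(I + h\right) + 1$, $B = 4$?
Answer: $9240$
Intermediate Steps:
$y{\left(I,h \right)} = 1 + I + h$
$W = -28$ ($W = \left(1 + 4 + 2\right) \left(-4\right) = 7 \left(-4\right) = -28$)
$- 10 W \left(S - 2\right) \left(B - 7\right) = \left(-10\right) \left(-28\right) \left(-9 - 2\right) \left(4 - 7\right) = 280 \left(\left(-11\right) \left(-3\right)\right) = 280 \cdot 33 = 9240$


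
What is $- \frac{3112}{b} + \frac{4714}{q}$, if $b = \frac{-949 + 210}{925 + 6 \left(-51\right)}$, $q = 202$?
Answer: $\frac{196300951}{74639} \approx 2630.0$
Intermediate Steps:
$b = - \frac{739}{619}$ ($b = - \frac{739}{925 - 306} = - \frac{739}{619} \approx -1.1939$)
$- \frac{3112}{b} + \frac{4714}{q} = - \frac{3112}{- \frac{739}{619}} + \frac{4714}{202} = \left(-3112\right) \left(- \frac{619}{739}\right) + 4714 \cdot \frac{1}{202} = \frac{1926328}{739} + \frac{2357}{101} = \frac{196300951}{74639}$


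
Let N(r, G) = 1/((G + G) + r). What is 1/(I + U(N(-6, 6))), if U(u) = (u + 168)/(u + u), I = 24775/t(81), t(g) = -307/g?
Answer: -614/3703787 ≈ -0.00016578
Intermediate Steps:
N(r, G) = 1/(r + 2*G) (N(r, G) = 1/(2*G + r) = 1/(r + 2*G))
I = -2006775/307 (I = 24775/((-307/81)) = 24775/((-307*1/81)) = 24775/(-307/81) = 24775*(-81/307) = -2006775/307 ≈ -6536.7)
U(u) = (168 + u)/(2*u) (U(u) = (168 + u)/((2*u)) = (168 + u)*(1/(2*u)) = (168 + u)/(2*u))
1/(I + U(N(-6, 6))) = 1/(-2006775/307 + (168 + 1/(-6 + 2*6))/(2*(1/(-6 + 2*6)))) = 1/(-2006775/307 + (168 + 1/(-6 + 12))/(2*(1/(-6 + 12)))) = 1/(-2006775/307 + (168 + 1/6)/(2*(1/6))) = 1/(-2006775/307 + (168 + ⅙)/(2*(⅙))) = 1/(-2006775/307 + (½)*6*(1009/6)) = 1/(-2006775/307 + 1009/2) = 1/(-3703787/614) = -614/3703787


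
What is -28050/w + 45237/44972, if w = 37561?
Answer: 437682357/1689193292 ≈ 0.25911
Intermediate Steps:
-28050/w + 45237/44972 = -28050/37561 + 45237/44972 = 437682357/1689193292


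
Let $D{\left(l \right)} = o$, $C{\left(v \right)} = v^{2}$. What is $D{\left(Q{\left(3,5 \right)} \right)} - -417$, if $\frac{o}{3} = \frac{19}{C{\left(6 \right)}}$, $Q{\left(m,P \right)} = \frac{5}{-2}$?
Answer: $\frac{5023}{12} \approx 418.58$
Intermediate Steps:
$Q{\left(m,P \right)} = - \frac{5}{2}$ ($Q{\left(m,P \right)} = 5 \left(- \frac{1}{2}\right) = - \frac{5}{2}$)
$o = \frac{19}{12}$ ($o = 3 \frac{19}{6^{2}} = 3 \cdot \frac{19}{36} = \frac{19}{12} \approx 1.5833$)
$D{\left(l \right)} = \frac{19}{12}$
$D{\left(Q{\left(3,5 \right)} \right)} - -417 = \frac{19}{12} - -417 = \frac{19}{12} + 417 = \frac{5023}{12}$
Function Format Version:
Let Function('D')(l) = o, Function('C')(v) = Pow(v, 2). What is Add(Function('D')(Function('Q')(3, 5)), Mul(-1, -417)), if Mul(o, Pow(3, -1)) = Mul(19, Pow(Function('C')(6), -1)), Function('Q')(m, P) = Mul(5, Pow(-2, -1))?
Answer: Rational(5023, 12) ≈ 418.58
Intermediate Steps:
Function('Q')(m, P) = Rational(-5, 2) (Function('Q')(m, P) = Mul(5, Rational(-1, 2)) = Rational(-5, 2))
o = Rational(19, 12) (o = Mul(3, Mul(19, Pow(Pow(6, 2), -1))) = Mul(3, Mul(19, Pow(36, -1))) = Mul(3, Mul(19, Rational(1, 36))) = Mul(3, Rational(19, 36)) = Rational(19, 12) ≈ 1.5833)
Function('D')(l) = Rational(19, 12)
Add(Function('D')(Function('Q')(3, 5)), Mul(-1, -417)) = Add(Rational(19, 12), Mul(-1, -417)) = Add(Rational(19, 12), 417) = Rational(5023, 12)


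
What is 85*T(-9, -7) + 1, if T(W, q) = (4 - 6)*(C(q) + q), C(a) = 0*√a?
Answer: 1191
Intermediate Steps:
C(a) = 0
T(W, q) = -2*q (T(W, q) = (4 - 6)*(0 + q) = -2*q)
85*T(-9, -7) + 1 = 85*(-2*(-7)) + 1 = 85*14 + 1 = 1190 + 1 = 1191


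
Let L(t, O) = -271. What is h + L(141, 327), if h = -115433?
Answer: -115704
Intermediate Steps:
h + L(141, 327) = -115433 - 271 = -115704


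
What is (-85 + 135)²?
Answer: 2500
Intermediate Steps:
(-85 + 135)² = 50² = 2500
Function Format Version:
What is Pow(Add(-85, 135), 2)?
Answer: 2500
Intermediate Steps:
Pow(Add(-85, 135), 2) = Pow(50, 2) = 2500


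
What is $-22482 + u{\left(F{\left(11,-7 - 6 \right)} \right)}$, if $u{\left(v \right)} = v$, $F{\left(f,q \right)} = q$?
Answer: $-22495$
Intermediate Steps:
$-22482 + u{\left(F{\left(11,-7 - 6 \right)} \right)} = -22482 - 13 = -22495$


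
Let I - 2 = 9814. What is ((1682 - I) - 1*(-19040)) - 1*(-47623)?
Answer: 58529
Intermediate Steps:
I = 9816 (I = 2 + 9814 = 9816)
((1682 - I) - 1*(-19040)) - 1*(-47623) = ((1682 - 1*9816) - 1*(-19040)) - 1*(-47623) = ((1682 - 9816) + 19040) + 47623 = (-8134 + 19040) + 47623 = 10906 + 47623 = 58529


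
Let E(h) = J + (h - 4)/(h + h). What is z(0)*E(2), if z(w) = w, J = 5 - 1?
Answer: 0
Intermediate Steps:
J = 4
E(h) = 4 + (-4 + h)/(2*h) (E(h) = 4 + (h - 4)/(h + h) = 4 + (-4 + h)/((2*h)) = 4 + (-4 + h)*(1/(2*h)) = 4 + (-4 + h)/(2*h))
z(0)*E(2) = 0*(9/2 - 2/2) = 0*(9/2 - 2*½) = 0*(9/2 - 1) = 0*(7/2) = 0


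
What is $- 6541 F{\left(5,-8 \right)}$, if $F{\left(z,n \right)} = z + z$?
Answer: $-65410$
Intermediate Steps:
$F{\left(z,n \right)} = 2 z$
$- 6541 F{\left(5,-8 \right)} = - 6541 \cdot 2 \cdot 5 = \left(-6541\right) 10 = -65410$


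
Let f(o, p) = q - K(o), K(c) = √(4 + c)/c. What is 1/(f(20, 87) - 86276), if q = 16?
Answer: -4313000/372039379997 + 5*√6/372039379997 ≈ -1.1593e-5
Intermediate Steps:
K(c) = √(4 + c)/c
f(o, p) = 16 - √(4 + o)/o
1/(f(20, 87) - 86276) = 1/((16 - 1*√(4 + 20)/20) - 86276) = 1/((16 - 1*1/20*√24) - 86276) = 1/((16 - 1*1/20*2*√6) - 86276) = 1/((16 - √6/10) - 86276) = 1/(-86260 - √6/10)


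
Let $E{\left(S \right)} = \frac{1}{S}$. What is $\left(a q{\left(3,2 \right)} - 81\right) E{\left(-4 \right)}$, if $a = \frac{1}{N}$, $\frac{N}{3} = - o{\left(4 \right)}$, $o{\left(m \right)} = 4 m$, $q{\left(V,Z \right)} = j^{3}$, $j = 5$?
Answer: $\frac{4013}{192} \approx 20.901$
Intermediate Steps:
$q{\left(V,Z \right)} = 125$ ($q{\left(V,Z \right)} = 5^{3} = 125$)
$N = -48$ ($N = 3 \left(- 4 \cdot 4\right) = 3 \left(\left(-1\right) 16\right) = 3 \left(-16\right) = -48$)
$a = - \frac{1}{48}$ ($a = \frac{1}{-48} = - \frac{1}{48} \approx -0.020833$)
$\left(a q{\left(3,2 \right)} - 81\right) E{\left(-4 \right)} = \frac{\left(- \frac{1}{48}\right) 125 - 81}{-4} = \left(- \frac{125}{48} - 81\right) \left(- \frac{1}{4}\right) = \left(- \frac{4013}{48}\right) \left(- \frac{1}{4}\right) = \frac{4013}{192}$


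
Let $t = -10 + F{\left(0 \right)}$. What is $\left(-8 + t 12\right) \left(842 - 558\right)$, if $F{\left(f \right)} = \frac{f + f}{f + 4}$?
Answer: $-36352$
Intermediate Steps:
$F{\left(f \right)} = \frac{2 f}{4 + f}$
$t = -10$ ($t = -10 + 2 \cdot 0 \frac{1}{4 + 0} = -10 + 2 \cdot 0 \cdot \frac{1}{4} = -10 + 0 = -10$)
$\left(-8 + t 12\right) \left(842 - 558\right) = \left(-8 - 120\right) \left(842 - 558\right) = \left(-8 - 120\right) 284 = \left(-128\right) 284 = -36352$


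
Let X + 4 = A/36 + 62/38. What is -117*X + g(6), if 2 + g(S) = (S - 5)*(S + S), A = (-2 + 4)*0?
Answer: 5455/19 ≈ 287.11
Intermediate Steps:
A = 0 (A = 2*0 = 0)
g(S) = -2 + 2*S*(-5 + S) (g(S) = -2 + (S - 5)*(S + S) = -2 + (-5 + S)*(2*S) = -2 + 2*S*(-5 + S))
X = -45/19 (X = -4 + (0/36 + 62/38) = -4 + (0*(1/36) + 62*(1/38)) = -4 + (0 + 31/19) = -4 + 31/19 = -45/19 ≈ -2.3684)
-117*X + g(6) = -117*(-45/19) + (-2 - 10*6 + 2*6²) = 5265/19 + (-2 - 60 + 2*36) = 5265/19 + (-2 - 60 + 72) = 5265/19 + 10 = 5455/19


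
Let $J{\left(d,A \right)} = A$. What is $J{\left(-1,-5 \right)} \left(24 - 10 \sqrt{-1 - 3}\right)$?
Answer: $-120 + 100 i \approx -120.0 + 100.0 i$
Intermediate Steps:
$J{\left(-1,-5 \right)} \left(24 - 10 \sqrt{-1 - 3}\right) = - 5 \left(24 - 10 \sqrt{-1 - 3}\right) = - 5 \left(24 - 10 \sqrt{-4}\right) = - 5 \left(24 - 10 \cdot 2 i\right) = - 5 \left(24 - 20 i\right) = -120 + 100 i$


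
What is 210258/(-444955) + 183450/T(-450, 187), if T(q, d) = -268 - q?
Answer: 5827766271/5784415 ≈ 1007.5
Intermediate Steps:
210258/(-444955) + 183450/T(-450, 187) = 210258/(-444955) + 183450/(-268 - 1*(-450)) = 210258*(-1/444955) + 183450/(-268 + 450) = -210258/444955 + 183450/182 = -210258/444955 + 183450*(1/182) = -210258/444955 + 91725/91 = 5827766271/5784415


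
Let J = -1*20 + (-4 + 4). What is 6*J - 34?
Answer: -154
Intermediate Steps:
J = -20 (J = -20 + 0 = -20)
6*J - 34 = 6*(-20) - 34 = -120 - 34 = -154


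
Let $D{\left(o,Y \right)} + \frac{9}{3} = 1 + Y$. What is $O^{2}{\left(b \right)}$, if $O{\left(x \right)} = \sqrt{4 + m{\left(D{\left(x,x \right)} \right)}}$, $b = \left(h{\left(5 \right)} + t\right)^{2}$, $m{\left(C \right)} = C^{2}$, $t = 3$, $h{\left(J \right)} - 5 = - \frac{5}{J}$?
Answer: $2213$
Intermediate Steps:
$h{\left(J \right)} = 5 - \frac{5}{J}$
$D{\left(o,Y \right)} = -2 + Y$ ($D{\left(o,Y \right)} = -3 + \left(1 + Y\right) = -2 + Y$)
$b = 49$ ($b = \left(\left(5 - \frac{5}{5}\right) + 3\right)^{2} = \left(\left(5 - 1\right) + 3\right)^{2} = \left(4 + 3\right)^{2} = 7^{2} = 49$)
$O{\left(x \right)} = \sqrt{4 + \left(-2 + x\right)^{2}}$
$O^{2}{\left(b \right)} = \left(\sqrt{4 + \left(-2 + 49\right)^{2}}\right)^{2} = \left(\sqrt{4 + 47^{2}}\right)^{2} = \left(\sqrt{4 + 2209}\right)^{2} = \left(\sqrt{2213}\right)^{2} = 2213$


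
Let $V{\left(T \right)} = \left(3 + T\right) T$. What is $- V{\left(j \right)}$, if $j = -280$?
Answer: $-77560$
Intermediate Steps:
$V{\left(T \right)} = T \left(3 + T\right)$
$- V{\left(j \right)} = - \left(-280\right) \left(3 - 280\right) = - \left(-280\right) \left(-277\right) = \left(-1\right) 77560 = -77560$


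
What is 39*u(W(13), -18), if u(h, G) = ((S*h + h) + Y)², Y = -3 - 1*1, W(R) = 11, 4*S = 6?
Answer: 86151/4 ≈ 21538.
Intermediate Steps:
S = 3/2 (S = (¼)*6 = 3/2 ≈ 1.5000)
Y = -4 (Y = -3 - 1 = -4)
u(h, G) = (-4 + 5*h/2)² (u(h, G) = ((3*h/2 + h) - 4)² = (5*h/2 - 4)² = (-4 + 5*h/2)²)
39*u(W(13), -18) = 39*((-8 + 5*11)²/4) = 39*((-8 + 55)²/4) = 39*((¼)*47²) = 39*((¼)*2209) = 39*(2209/4) = 86151/4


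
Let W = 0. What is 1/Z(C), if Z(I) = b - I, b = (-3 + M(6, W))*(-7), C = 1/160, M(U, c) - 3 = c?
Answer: -160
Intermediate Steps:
M(U, c) = 3 + c
C = 1/160 ≈ 0.0062500
b = 0 (b = (-3 + (3 + 0))*(-7) = (-3 + 3)*(-7) = 0*(-7) = 0)
Z(I) = -I (Z(I) = 0 - I = -I)
1/Z(C) = 1/(-1*1/160) = 1/(-1/160) = -160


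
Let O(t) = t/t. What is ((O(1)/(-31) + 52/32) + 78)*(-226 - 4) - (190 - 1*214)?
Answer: -2267009/124 ≈ -18282.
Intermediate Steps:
O(t) = 1
((O(1)/(-31) + 52/32) + 78)*(-226 - 4) - (190 - 1*214) = ((1/(-31) + 52/32) + 78)*(-226 - 4) - (190 - 1*214) = ((1*(-1/31) + 52*(1/32)) + 78)*(-230) - (190 - 214) = ((-1/31 + 13/8) + 78)*(-230) - 1*(-24) = (395/248 + 78)*(-230) + 24 = (19739/248)*(-230) + 24 = -2269985/124 + 24 = -2267009/124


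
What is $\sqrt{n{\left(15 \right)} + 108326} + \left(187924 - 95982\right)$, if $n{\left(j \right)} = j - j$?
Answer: $91942 + \sqrt{108326} \approx 92271.0$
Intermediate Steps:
$n{\left(j \right)} = 0$
$\sqrt{n{\left(15 \right)} + 108326} + \left(187924 - 95982\right) = \sqrt{0 + 108326} + \left(187924 - 95982\right) = \sqrt{108326} + 91942 = 91942 + \sqrt{108326}$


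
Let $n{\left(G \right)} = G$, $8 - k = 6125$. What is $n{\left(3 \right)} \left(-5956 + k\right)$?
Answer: $-36219$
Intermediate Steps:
$k = -6117$ ($k = 8 - 6125 = -6117$)
$n{\left(3 \right)} \left(-5956 + k\right) = 3 \left(-5956 - 6117\right) = 3 \left(-12073\right) = -36219$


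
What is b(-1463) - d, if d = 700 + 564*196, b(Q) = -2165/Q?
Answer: -162747807/1463 ≈ -1.1124e+5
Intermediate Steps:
d = 111244 (d = 700 + 110544 = 111244)
b(-1463) - d = -2165/(-1463) - 1*111244 = -2165*(-1/1463) - 111244 = 2165/1463 - 111244 = -162747807/1463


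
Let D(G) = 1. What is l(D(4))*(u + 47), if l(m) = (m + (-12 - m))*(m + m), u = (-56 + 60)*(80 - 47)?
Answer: -4296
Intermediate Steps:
u = 132 (u = 4*33 = 132)
l(m) = -24*m
l(D(4))*(u + 47) = (-24*1)*(132 + 47) = -24*179 = -4296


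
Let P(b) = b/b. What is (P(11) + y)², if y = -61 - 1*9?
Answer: 4761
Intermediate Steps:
P(b) = 1
y = -70 (y = -61 - 9 = -70)
(P(11) + y)² = (1 - 70)² = (-69)² = 4761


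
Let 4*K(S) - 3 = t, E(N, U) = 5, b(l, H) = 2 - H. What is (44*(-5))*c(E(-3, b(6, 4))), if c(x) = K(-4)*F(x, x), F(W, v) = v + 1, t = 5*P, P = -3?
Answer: 3960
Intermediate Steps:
t = -15 (t = 5*(-3) = -15)
K(S) = -3 (K(S) = 3/4 + (1/4)*(-15) = 3/4 - 15/4 = -3)
F(W, v) = 1 + v
c(x) = -3 - 3*x (c(x) = -3*(1 + x) = -3 - 3*x)
(44*(-5))*c(E(-3, b(6, 4))) = (44*(-5))*(-3 - 3*5) = -220*(-3 - 15) = -220*(-18) = 3960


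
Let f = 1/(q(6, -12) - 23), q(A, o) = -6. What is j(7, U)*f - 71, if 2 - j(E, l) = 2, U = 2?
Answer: -71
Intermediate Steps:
j(E, l) = 0 (j(E, l) = 2 - 1*2 = 2 - 2 = 0)
f = -1/29 (f = 1/(-6 - 23) = 1/(-29) = -1/29 ≈ -0.034483)
j(7, U)*f - 71 = 0*(-1/29) - 71 = 0 - 71 = -71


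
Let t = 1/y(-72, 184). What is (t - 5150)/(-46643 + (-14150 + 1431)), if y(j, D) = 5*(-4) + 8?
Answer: 61801/712344 ≈ 0.086757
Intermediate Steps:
y(j, D) = -12 (y(j, D) = -20 + 8 = -12)
t = -1/12 (t = 1/(-12) = -1/12 ≈ -0.083333)
(t - 5150)/(-46643 + (-14150 + 1431)) = (-1/12 - 5150)/(-46643 + (-14150 + 1431)) = -61801/(12*(-46643 - 12719)) = -61801/12/(-59362) = -61801/12*(-1/59362) = 61801/712344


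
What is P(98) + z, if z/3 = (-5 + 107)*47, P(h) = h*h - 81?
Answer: 23905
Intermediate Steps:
P(h) = -81 + h² (P(h) = h² - 81 = -81 + h²)
z = 14382 (z = 3*((-5 + 107)*47) = 3*(102*47) = 3*4794 = 14382)
P(98) + z = (-81 + 98²) + 14382 = (-81 + 9604) + 14382 = 9523 + 14382 = 23905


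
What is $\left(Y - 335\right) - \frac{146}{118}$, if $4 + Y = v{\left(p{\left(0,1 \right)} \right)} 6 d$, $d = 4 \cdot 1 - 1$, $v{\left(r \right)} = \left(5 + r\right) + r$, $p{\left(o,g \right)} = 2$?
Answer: $- \frac{10516}{59} \approx -178.24$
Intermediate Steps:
$v{\left(r \right)} = 5 + 2 r$
$d = 3$ ($d = 4 - 1 = 3$)
$Y = 158$ ($Y = -4 + \left(5 + 2 \cdot 2\right) 6 \cdot 3 = -4 + \left(5 + 4\right) 6 \cdot 3 = -4 + 9 \cdot 6 \cdot 3 = -4 + 54 \cdot 3 = -4 + 162 = 158$)
$\left(Y - 335\right) - \frac{146}{118} = \left(158 - 335\right) - \frac{146}{118} = -177 - \frac{73}{59} = - \frac{10516}{59}$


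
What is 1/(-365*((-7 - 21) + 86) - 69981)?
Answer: -1/91151 ≈ -1.0971e-5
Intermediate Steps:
1/(-365*((-7 - 21) + 86) - 69981) = 1/(-365*(-28 + 86) - 69981) = 1/(-365*58 - 69981) = 1/(-21170 - 69981) = 1/(-91151) = -1/91151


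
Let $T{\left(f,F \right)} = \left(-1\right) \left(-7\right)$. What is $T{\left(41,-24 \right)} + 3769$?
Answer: $3776$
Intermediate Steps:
$T{\left(f,F \right)} = 7$
$T{\left(41,-24 \right)} + 3769 = 7 + 3769 = 3776$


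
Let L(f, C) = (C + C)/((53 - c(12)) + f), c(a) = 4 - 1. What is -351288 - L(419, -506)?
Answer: -164753060/469 ≈ -3.5129e+5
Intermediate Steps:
c(a) = 3
L(f, C) = 2*C/(50 + f) (L(f, C) = (C + C)/((53 - 1*3) + f) = (2*C)/((53 - 3) + f) = (2*C)/(50 + f) = 2*C/(50 + f))
-351288 - L(419, -506) = -351288 - 2*(-506)/(50 + 419) = -351288 - 2*(-506)/469 = -351288 - 1*(-1012/469) = -351288 + 1012/469 = -164753060/469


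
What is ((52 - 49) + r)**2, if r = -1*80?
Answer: 5929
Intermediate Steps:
r = -80
((52 - 49) + r)**2 = ((52 - 49) - 80)**2 = (3 - 80)**2 = (-77)**2 = 5929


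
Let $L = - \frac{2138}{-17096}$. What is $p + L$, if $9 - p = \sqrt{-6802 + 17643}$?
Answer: $\frac{78001}{8548} - \sqrt{10841} \approx -94.995$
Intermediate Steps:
$p = 9 - \sqrt{10841}$ ($p = 9 - \sqrt{-6802 + 17643} = 9 - \sqrt{10841} \approx -95.12$)
$L = \frac{1069}{8548}$ ($L = \left(-2138\right) \left(- \frac{1}{17096}\right) = \frac{1069}{8548} \approx 0.12506$)
$p + L = \left(9 - \sqrt{10841}\right) + \frac{1069}{8548} = \frac{78001}{8548} - \sqrt{10841}$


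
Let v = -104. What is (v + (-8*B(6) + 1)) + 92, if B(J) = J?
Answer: -59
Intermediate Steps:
(v + (-8*B(6) + 1)) + 92 = (-104 + (-8*6 + 1)) + 92 = (-104 + (-48 + 1)) + 92 = (-104 - 47) + 92 = -151 + 92 = -59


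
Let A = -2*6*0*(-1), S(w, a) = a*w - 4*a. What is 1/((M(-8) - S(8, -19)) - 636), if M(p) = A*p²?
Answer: -1/560 ≈ -0.0017857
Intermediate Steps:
S(w, a) = -4*a + a*w
A = 0 (A = -0*(-1) = -2*0 = 0)
M(p) = 0 (M(p) = 0*p² = 0)
1/((M(-8) - S(8, -19)) - 636) = 1/((0 - (-19)*(-4 + 8)) - 636) = 1/((0 - (-19)*4) - 636) = 1/((0 - 1*(-76)) - 636) = 1/((0 + 76) - 636) = 1/(76 - 636) = 1/(-560) = -1/560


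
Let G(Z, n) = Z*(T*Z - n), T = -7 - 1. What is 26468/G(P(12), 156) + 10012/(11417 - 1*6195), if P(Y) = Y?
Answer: -1927493/281988 ≈ -6.8354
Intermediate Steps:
T = -8
G(Z, n) = Z*(-n - 8*Z) (G(Z, n) = Z*(-8*Z - n) = Z*(-n - 8*Z))
26468/G(P(12), 156) + 10012/(11417 - 1*6195) = 26468/((-1*12*(156 + 8*12))) + 10012/(11417 - 1*6195) = 26468/((-1*12*(156 + 96))) + 10012/(11417 - 6195) = 26468/((-1*12*252)) + 10012/5222 = 26468/(-3024) + 10012*(1/5222) = 26468*(-1/3024) + 5006/2611 = -6617/756 + 5006/2611 = -1927493/281988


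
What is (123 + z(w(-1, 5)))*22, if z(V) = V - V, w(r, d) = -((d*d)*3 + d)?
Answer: 2706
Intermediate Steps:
w(r, d) = -d - 3*d**2 (w(r, d) = -(d**2*3 + d) = -(3*d**2 + d) = -(d + 3*d**2) = -d - 3*d**2)
z(V) = 0
(123 + z(w(-1, 5)))*22 = (123 + 0)*22 = 123*22 = 2706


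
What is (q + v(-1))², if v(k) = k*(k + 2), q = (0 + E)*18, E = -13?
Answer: 55225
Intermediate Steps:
q = -234 (q = (0 - 13)*18 = -13*18 = -234)
v(k) = k*(2 + k)
(q + v(-1))² = (-234 - (2 - 1))² = (-234 - 1*1)² = (-234 - 1)² = (-235)² = 55225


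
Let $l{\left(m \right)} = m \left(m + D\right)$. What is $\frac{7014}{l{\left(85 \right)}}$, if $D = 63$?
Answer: $\frac{3507}{6290} \approx 0.55755$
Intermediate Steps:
$l{\left(m \right)} = m \left(63 + m\right)$ ($l{\left(m \right)} = m \left(m + 63\right) = m \left(63 + m\right)$)
$\frac{7014}{l{\left(85 \right)}} = \frac{7014}{85 \left(63 + 85\right)} = \frac{7014}{85 \cdot 148} = \frac{7014}{12580} = 7014 \cdot \frac{1}{12580} = \frac{3507}{6290}$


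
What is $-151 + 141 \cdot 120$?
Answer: $16769$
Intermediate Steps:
$-151 + 141 \cdot 120 = -151 + 16920 = 16769$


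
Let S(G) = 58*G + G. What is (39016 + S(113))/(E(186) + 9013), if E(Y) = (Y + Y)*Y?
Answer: 45683/78205 ≈ 0.58414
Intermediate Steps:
S(G) = 59*G
E(Y) = 2*Y² (E(Y) = (2*Y)*Y = 2*Y²)
(39016 + S(113))/(E(186) + 9013) = (39016 + 59*113)/(2*186² + 9013) = (39016 + 6667)/(2*34596 + 9013) = 45683/(69192 + 9013) = 45683/78205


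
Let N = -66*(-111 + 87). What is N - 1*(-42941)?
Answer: 44525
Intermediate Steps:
N = 1584 (N = -66*(-24) = 1584)
N - 1*(-42941) = 1584 - 1*(-42941) = 1584 + 42941 = 44525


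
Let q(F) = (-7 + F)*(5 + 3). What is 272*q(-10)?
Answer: -36992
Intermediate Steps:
q(F) = -56 + 8*F (q(F) = (-7 + F)*8 = -56 + 8*F)
272*q(-10) = 272*(-56 + 8*(-10)) = 272*(-56 - 80) = 272*(-136) = -36992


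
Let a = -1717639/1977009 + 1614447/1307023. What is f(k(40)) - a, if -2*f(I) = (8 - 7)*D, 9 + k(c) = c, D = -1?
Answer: 690431093555/5167992468414 ≈ 0.13360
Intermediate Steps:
k(c) = -9 + c
f(I) = 1/2 (f(I) = -(8 - 7)*(-1)/2 = -(-1)/2 = -1/2*(-1) = 1/2)
a = 946782570326/2583996234207 (a = -1717639*1/1977009 + 1614447*(1/1307023) = -1717639/1977009 + 1614447/1307023 = 946782570326/2583996234207 ≈ 0.36640)
f(k(40)) - a = 1/2 - 1*946782570326/2583996234207 = 1/2 - 946782570326/2583996234207 = 690431093555/5167992468414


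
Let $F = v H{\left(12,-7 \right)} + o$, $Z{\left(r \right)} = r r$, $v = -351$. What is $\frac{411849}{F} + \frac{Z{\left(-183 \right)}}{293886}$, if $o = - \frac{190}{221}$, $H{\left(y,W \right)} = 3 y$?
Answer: $- \frac{740432625875}{22798581971} \approx -32.477$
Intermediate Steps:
$Z{\left(r \right)} = r^{2}$
$o = - \frac{190}{221}$ ($o = \left(-190\right) \frac{1}{221} = - \frac{190}{221} \approx -0.85973$)
$F = - \frac{2792746}{221}$ ($F = - 351 \cdot 3 \cdot 12 - \frac{190}{221} = \left(-351\right) 36 - \frac{190}{221} = -12636 - \frac{190}{221} = - \frac{2792746}{221} \approx -12637.0$)
$\frac{411849}{F} + \frac{Z{\left(-183 \right)}}{293886} = \frac{411849}{- \frac{2792746}{221}} + \frac{\left(-183\right)^{2}}{293886} = 411849 \left(- \frac{221}{2792746}\right) + 33489 \cdot \frac{1}{293886} = - \frac{91018629}{2792746} + \frac{3721}{32654} = - \frac{740432625875}{22798581971}$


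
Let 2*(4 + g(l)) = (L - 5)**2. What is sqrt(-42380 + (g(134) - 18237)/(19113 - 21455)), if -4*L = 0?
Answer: I*sqrt(232410083173)/2342 ≈ 205.85*I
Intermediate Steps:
L = 0 (L = -1/4*0 = 0)
g(l) = 17/2 (g(l) = -4 + (0 - 5)**2/2 = -4 + (1/2)*(-5)**2 = -4 + (1/2)*25 = -4 + 25/2 = 17/2)
sqrt(-42380 + (g(134) - 18237)/(19113 - 21455)) = sqrt(-42380 + (17/2 - 18237)/(19113 - 21455)) = sqrt(-42380 - 36457/2/(-2342)) = sqrt(-42380 - 36457/2*(-1/2342)) = sqrt(-42380 + 36457/4684) = sqrt(-198471463/4684) = I*sqrt(232410083173)/2342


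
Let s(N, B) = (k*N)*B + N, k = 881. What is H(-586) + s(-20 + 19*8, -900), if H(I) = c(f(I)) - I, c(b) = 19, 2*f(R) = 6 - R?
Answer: -104662063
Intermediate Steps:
f(R) = 3 - R/2 (f(R) = (6 - R)/2 = 3 - R/2)
s(N, B) = N + 881*B*N (s(N, B) = (881*N)*B + N = 881*B*N + N = N + 881*B*N)
H(I) = 19 - I
H(-586) + s(-20 + 19*8, -900) = (19 - 1*(-586)) + (-20 + 19*8)*(1 + 881*(-900)) = (19 + 586) + (-20 + 152)*(1 - 792900) = 605 + 132*(-792899) = 605 - 104662668 = -104662063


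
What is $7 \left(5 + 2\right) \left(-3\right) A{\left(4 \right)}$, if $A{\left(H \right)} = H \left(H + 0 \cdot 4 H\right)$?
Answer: $-2352$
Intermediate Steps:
$A{\left(H \right)} = H^{2}$ ($A{\left(H \right)} = H \left(H + 0 H\right) = H \left(H + 0\right) = H H = H^{2}$)
$7 \left(5 + 2\right) \left(-3\right) A{\left(4 \right)} = 7 \left(5 + 2\right) \left(-3\right) 4^{2} = 7 \cdot 7 \left(-3\right) 16 = 7 \left(-21\right) 16 = \left(-147\right) 16 = -2352$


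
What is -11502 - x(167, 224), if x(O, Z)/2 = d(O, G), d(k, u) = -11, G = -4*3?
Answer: -11480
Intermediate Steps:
G = -12
x(O, Z) = -22 (x(O, Z) = 2*(-11) = -22)
-11502 - x(167, 224) = -11502 - 1*(-22) = -11502 + 22 = -11480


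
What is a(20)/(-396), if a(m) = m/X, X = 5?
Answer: -1/99 ≈ -0.010101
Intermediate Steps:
a(m) = m/5
a(20)/(-396) = ((1/5)*20)/(-396) = 4*(-1/396) = -1/99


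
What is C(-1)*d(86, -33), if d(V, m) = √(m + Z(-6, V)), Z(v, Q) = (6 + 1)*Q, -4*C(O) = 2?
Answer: -√569/2 ≈ -11.927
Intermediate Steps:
C(O) = -½ (C(O) = -¼*2 = -½)
Z(v, Q) = 7*Q
d(V, m) = √(m + 7*V)
C(-1)*d(86, -33) = -√(-33 + 7*86)/2 = -√(-33 + 602)/2 = -√569/2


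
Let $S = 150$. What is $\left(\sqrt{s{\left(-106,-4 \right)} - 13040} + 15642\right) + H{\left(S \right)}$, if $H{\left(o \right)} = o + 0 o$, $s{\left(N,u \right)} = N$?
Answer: $15792 + i \sqrt{13146} \approx 15792.0 + 114.66 i$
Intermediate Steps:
$H{\left(o \right)} = o$ ($H{\left(o \right)} = o + 0 = o$)
$\left(\sqrt{s{\left(-106,-4 \right)} - 13040} + 15642\right) + H{\left(S \right)} = \left(\sqrt{-106 - 13040} + 15642\right) + 150 = \left(\sqrt{-13146} + 15642\right) + 150 = \left(i \sqrt{13146} + 15642\right) + 150 = \left(15642 + i \sqrt{13146}\right) + 150 = 15792 + i \sqrt{13146}$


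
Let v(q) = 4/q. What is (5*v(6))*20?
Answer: 200/3 ≈ 66.667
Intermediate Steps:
(5*v(6))*20 = (5*(4/6))*20 = (5*(4*(1/6)))*20 = (5*(2/3))*20 = (10/3)*20 = 200/3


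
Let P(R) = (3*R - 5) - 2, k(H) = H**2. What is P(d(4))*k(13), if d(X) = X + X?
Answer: 2873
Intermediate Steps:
d(X) = 2*X
P(R) = -7 + 3*R (P(R) = (-5 + 3*R) - 2 = -7 + 3*R)
P(d(4))*k(13) = (-7 + 3*(2*4))*13**2 = (-7 + 3*8)*169 = (-7 + 24)*169 = 17*169 = 2873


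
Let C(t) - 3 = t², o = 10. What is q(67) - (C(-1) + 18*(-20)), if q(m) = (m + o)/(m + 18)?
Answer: 30337/85 ≈ 356.91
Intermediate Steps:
q(m) = (10 + m)/(18 + m) (q(m) = (m + 10)/(m + 18) = (10 + m)/(18 + m))
C(t) = 3 + t²
q(67) - (C(-1) + 18*(-20)) = (10 + 67)/(18 + 67) - ((3 + (-1)²) + 18*(-20)) = 77/85 - ((3 + 1) - 360) = (1/85)*77 - (4 - 360) = 77/85 - 1*(-356) = 77/85 + 356 = 30337/85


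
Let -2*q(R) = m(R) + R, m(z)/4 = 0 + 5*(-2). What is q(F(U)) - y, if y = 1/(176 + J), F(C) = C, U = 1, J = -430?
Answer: 2477/127 ≈ 19.504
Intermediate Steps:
m(z) = -40 (m(z) = 4*(0 + 5*(-2)) = 4*(0 - 10) = 4*(-10) = -40)
q(R) = 20 - R/2 (q(R) = -(-40 + R)/2 = 20 - R/2)
y = -1/254 (y = 1/(176 - 430) = 1/(-254) = -1/254 ≈ -0.0039370)
q(F(U)) - y = (20 - ½*1) - 1*(-1/254) = (20 - ½) + 1/254 = 39/2 + 1/254 = 2477/127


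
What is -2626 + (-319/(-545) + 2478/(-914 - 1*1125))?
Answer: -2918855699/1111255 ≈ -2626.6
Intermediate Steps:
-2626 + (-319/(-545) + 2478/(-914 - 1*1125)) = -2626 + (-319*(-1/545) + 2478/(-914 - 1125)) = -2626 + (319/545 + 2478/(-2039)) = -2626 + (319/545 + 2478*(-1/2039)) = -2626 + (319/545 - 2478/2039) = -2626 - 700069/1111255 = -2918855699/1111255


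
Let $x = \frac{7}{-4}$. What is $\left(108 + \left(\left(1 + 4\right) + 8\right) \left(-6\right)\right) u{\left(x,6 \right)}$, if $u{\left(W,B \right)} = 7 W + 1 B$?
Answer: $- \frac{375}{2} \approx -187.5$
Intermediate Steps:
$x = - \frac{7}{4}$ ($x = 7 \left(- \frac{1}{4}\right) = - \frac{7}{4} \approx -1.75$)
$u{\left(W,B \right)} = B + 7 W$ ($u{\left(W,B \right)} = 7 W + B = B + 7 W$)
$\left(108 + \left(\left(1 + 4\right) + 8\right) \left(-6\right)\right) u{\left(x,6 \right)} = \left(108 + \left(\left(1 + 4\right) + 8\right) \left(-6\right)\right) \left(6 + 7 \left(- \frac{7}{4}\right)\right) = \left(108 + \left(5 + 8\right) \left(-6\right)\right) \left(6 - \frac{49}{4}\right) = \left(108 + 13 \left(-6\right)\right) \left(- \frac{25}{4}\right) = \left(108 - 78\right) \left(- \frac{25}{4}\right) = 30 \left(- \frac{25}{4}\right) = - \frac{375}{2}$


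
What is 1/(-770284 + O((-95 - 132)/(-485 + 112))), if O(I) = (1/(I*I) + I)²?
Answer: -369420585580489/284554722375380548876 ≈ -1.2982e-6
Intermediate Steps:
O(I) = (I + I⁻²)² (O(I) = (I⁻² + I)² = (I + I⁻²)²)
1/(-770284 + O((-95 - 132)/(-485 + 112))) = 1/(-770284 + (1 + ((-95 - 132)/(-485 + 112))³)²/((-95 - 132)/(-485 + 112))⁴) = 1/(-770284 + (1 + (-227/(-373))³)²/(-227/(-373))⁴) = 1/(-770284 + (1 + (-227*(-1/373))³)²/(-227*(-1/373))⁴) = 1/(-770284 + (1 + (227/373)³)²/(227/373)⁴) = 1/(-770284 + 19356878641*(1 + 11697083/51895117)²/2655237841) = 1/(-770284 + 19356878641*(63592200/51895117)²/2655237841) = 1/(-770284 + (19356878641/2655237841)*(4043967900840000/2693103168443689)) = 1/(-770284 + 4043967900840000/369420585580489) = 1/(-284554722375380548876/369420585580489) = -369420585580489/284554722375380548876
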